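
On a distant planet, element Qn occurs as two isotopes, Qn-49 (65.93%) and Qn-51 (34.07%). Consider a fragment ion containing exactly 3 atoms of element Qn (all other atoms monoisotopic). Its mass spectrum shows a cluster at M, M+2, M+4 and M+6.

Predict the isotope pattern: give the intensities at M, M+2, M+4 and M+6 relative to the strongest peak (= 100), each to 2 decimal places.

64.50 : 100.00 : 51.68 : 8.90

Expanding (0.6593 + 0.3407)^3:
P(M) = 0.6593^3 = 0.286582
P(M+2) = 3 × 0.6593^2 × 0.3407^1 = 0.444283
P(M+4) = 3 × 0.6593^1 × 0.3407^2 = 0.229588
P(M+6) = 0.3407^3 = 0.039547
The M+2 peak is largest (0.444283); scaling to 100 gives 64.50 : 100.00 : 51.68 : 8.90.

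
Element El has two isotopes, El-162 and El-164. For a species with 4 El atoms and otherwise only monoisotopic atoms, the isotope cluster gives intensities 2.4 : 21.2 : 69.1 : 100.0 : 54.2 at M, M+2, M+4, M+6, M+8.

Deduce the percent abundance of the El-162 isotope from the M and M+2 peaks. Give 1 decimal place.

Let p = fractional abundance of El-162. I(M+2)/I(M) = [C(4,1)·p^3·(1−p)] / p^4 = 4·(1−p)/p = 21.2/2.4 = 8.8333
(1−p)/p = 8.8333/4 = 2.2083  ⇒  p = 1/(1 + 2.2083) = 0.3117
El-162: 31.2%, El-164: 68.8%.

31.2%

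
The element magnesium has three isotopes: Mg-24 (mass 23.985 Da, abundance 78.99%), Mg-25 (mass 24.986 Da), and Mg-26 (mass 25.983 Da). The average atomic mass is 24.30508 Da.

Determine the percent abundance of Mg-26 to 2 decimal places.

11.01%

Let x and y be the fractions of Mg-25 and Mg-26. Then x + y = 1 − 0.7899 = 0.2101 and 24.986x + 25.983y = 24.30508 − 0.7899×23.985 = 5.3593285.
Substituting: 24.986x + 25.983(0.2101 − x) = 5.3593285
(24.986 − 25.983)x = -0.0996998  ⇒  x = 0.10000, y = 0.11010
Mg-25: 10.00%, Mg-26: 11.01%.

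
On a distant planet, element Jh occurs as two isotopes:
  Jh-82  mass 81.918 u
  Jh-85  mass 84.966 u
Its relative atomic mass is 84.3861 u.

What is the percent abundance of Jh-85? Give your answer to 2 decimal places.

With x = fraction of Jh-82 (so Jh-85 is 1 − x):
81.918·x + 84.966·(1 − x) = 84.3861
(81.918 − 84.966)·x = 84.3861 − 84.966
x = -0.5799 / -3.048 = 0.19026 → 19.03% Jh-82, 80.97% Jh-85.

80.97%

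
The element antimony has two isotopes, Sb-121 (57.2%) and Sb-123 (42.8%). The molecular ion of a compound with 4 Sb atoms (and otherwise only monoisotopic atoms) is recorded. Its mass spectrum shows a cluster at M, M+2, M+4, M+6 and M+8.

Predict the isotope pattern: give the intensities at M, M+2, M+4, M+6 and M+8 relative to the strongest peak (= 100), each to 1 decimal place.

29.8 : 89.1 : 100.0 : 49.9 : 9.3

The 4 Sb atoms are independent, so intensities follow the terms of (0.572 + 0.428)^4.
P(M) = 0.572^4 = 0.107049
P(M+2) = 4 × 0.572^3 × 0.428^1 = 0.320400
P(M+4) = 6 × 0.572^2 × 0.428^2 = 0.359609
P(M+6) = 4 × 0.572^1 × 0.428^3 = 0.179385
P(M+8) = 0.428^4 = 0.033556
The M+4 peak is largest (0.359609); scaling to 100 gives 29.8 : 89.1 : 100.0 : 49.9 : 9.3.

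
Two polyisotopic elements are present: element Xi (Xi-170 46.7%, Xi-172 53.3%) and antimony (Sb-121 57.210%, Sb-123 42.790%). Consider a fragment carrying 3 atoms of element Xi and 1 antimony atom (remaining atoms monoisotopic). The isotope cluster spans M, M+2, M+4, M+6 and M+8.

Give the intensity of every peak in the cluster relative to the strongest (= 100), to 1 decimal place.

Element Xi pattern (n=3): 0.10184756 : 0.34872431 : 0.39800869 : 0.15141944
Antimony pattern (n=1): 0.5721 : 0.4279
Convolve the two distributions (both contribute in 2-u steps):
  M: 0.10184756×0.5721 = 0.058267
  M+2: 0.10184756×0.4279 + 0.34872431×0.5721 = 0.243086
  M+4: 0.34872431×0.4279 + 0.39800869×0.5721 = 0.376920
  M+6: 0.39800869×0.4279 + 0.15141944×0.5721 = 0.256935
  M+8: 0.15141944×0.4279 = 0.064792
Scale to base peak (0.376920) = 100: 15.5 : 64.5 : 100.0 : 68.2 : 17.2

15.5 : 64.5 : 100.0 : 68.2 : 17.2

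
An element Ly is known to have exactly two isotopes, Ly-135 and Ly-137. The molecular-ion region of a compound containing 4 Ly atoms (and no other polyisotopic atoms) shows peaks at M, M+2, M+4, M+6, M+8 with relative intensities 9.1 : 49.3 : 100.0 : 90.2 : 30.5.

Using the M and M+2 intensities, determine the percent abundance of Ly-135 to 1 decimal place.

If p is the fraction of Ly that is Ly-135, then I(M+2)/I(M) = [C(4,1)·p^3·(1−p)] / p^4 = 4·(1−p)/p = 49.3/9.1 = 5.4176
(1−p)/p = 5.4176/4 = 1.3544  ⇒  p = 1/(1 + 1.3544) = 0.4247
Ly-135: 42.5%, Ly-137: 57.5%.

42.5%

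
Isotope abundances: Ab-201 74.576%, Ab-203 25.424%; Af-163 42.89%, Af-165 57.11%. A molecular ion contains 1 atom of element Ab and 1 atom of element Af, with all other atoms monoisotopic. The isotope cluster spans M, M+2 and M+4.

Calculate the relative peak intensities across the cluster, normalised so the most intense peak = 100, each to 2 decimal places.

Element Ab pattern (n=1): 0.74576 : 0.25424
Element Af pattern (n=1): 0.4289 : 0.5711
Convolve the two distributions (both contribute in 2-u steps):
  M: 0.74576×0.4289 = 0.319856
  M+2: 0.74576×0.5711 + 0.25424×0.4289 = 0.534947
  M+4: 0.25424×0.5711 = 0.145196
Scale to base peak (0.534947) = 100: 59.79 : 100.00 : 27.14

59.79 : 100.00 : 27.14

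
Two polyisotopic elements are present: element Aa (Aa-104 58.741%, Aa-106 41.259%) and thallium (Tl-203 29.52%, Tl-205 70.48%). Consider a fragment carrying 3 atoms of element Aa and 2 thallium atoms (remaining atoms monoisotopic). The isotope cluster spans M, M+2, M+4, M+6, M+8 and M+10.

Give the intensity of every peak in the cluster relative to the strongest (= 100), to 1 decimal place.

Element Aa pattern (n=3): 0.20268612 : 0.42709317 : 0.29998531 : 0.07023541
Thallium pattern (n=2): 0.08714304 : 0.41611392 : 0.49674304
Convolve the two distributions (both contribute in 2-u steps):
  M: 0.20268612×0.08714304 = 0.017663
  M+2: 0.20268612×0.41611392 + 0.42709317×0.08714304 = 0.121559
  M+4: 0.20268612×0.49674304 + 0.42709317×0.41611392 + 0.29998531×0.08714304 = 0.304544
  M+6: 0.42709317×0.49674304 + 0.29998531×0.41611392 + 0.07023541×0.08714304 = 0.343104
  M+8: 0.29998531×0.49674304 + 0.07023541×0.41611392 = 0.178242
  M+10: 0.07023541×0.49674304 = 0.034889
Scale to base peak (0.343104) = 100: 5.1 : 35.4 : 88.8 : 100.0 : 51.9 : 10.2

5.1 : 35.4 : 88.8 : 100.0 : 51.9 : 10.2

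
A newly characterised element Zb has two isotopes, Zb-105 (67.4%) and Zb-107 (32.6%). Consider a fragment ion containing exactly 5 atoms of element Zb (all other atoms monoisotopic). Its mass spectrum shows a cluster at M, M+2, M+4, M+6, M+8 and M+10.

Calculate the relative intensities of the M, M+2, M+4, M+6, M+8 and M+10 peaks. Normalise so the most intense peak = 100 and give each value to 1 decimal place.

Each Zb atom is independently Zb-105 (p = 0.674) or Zb-107 (q = 0.326); the cluster is the binomial expansion (p + q)^5.
P(M) = 0.674^5 = 0.139091
P(M+2) = 5 × 0.674^4 × 0.326^1 = 0.336378
P(M+4) = 10 × 0.674^3 × 0.326^2 = 0.325398
P(M+6) = 10 × 0.674^2 × 0.326^3 = 0.157388
P(M+8) = 5 × 0.674^1 × 0.326^4 = 0.038063
P(M+10) = 0.326^5 = 0.003682
The M+2 peak is largest (0.336378); scaling to 100 gives 41.3 : 100.0 : 96.7 : 46.8 : 11.3 : 1.1.

41.3 : 100.0 : 96.7 : 46.8 : 11.3 : 1.1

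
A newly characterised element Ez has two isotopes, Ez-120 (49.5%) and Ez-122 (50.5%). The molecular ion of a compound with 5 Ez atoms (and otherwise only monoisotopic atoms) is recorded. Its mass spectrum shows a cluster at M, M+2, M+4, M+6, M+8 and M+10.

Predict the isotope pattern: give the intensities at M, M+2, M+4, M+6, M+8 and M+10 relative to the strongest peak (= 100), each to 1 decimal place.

Expanding (0.495 + 0.505)^5:
P(M) = 0.495^5 = 0.029718
P(M+2) = 5 × 0.495^4 × 0.505^1 = 0.151594
P(M+4) = 10 × 0.495^3 × 0.505^2 = 0.309313
P(M+6) = 10 × 0.495^2 × 0.505^3 = 0.315562
P(M+8) = 5 × 0.495^1 × 0.505^4 = 0.160968
P(M+10) = 0.505^5 = 0.032844
The M+6 peak is largest (0.315562); scaling to 100 gives 9.4 : 48.0 : 98.0 : 100.0 : 51.0 : 10.4.

9.4 : 48.0 : 98.0 : 100.0 : 51.0 : 10.4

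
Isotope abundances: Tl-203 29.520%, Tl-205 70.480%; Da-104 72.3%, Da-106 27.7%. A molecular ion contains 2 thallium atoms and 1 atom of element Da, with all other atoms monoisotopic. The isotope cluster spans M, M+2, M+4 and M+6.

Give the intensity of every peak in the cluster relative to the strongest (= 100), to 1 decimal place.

Thallium pattern (n=2): 0.08714304 : 0.41611392 : 0.49674304
Element Da pattern (n=1): 0.7230 : 0.2770
Convolve the two distributions (both contribute in 2-u steps):
  M: 0.08714304×0.7230 = 0.063004
  M+2: 0.08714304×0.2770 + 0.41611392×0.7230 = 0.324989
  M+4: 0.41611392×0.2770 + 0.49674304×0.7230 = 0.474409
  M+6: 0.49674304×0.2770 = 0.137598
Scale to base peak (0.474409) = 100: 13.3 : 68.5 : 100.0 : 29.0

13.3 : 68.5 : 100.0 : 29.0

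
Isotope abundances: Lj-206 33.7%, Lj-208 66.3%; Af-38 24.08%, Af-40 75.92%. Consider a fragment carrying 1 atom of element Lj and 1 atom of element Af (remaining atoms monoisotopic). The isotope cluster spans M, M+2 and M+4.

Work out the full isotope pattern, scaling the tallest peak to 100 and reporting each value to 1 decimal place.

16.1 : 82.5 : 100.0

Element Lj pattern (n=1): 0.3370 : 0.6630
Element Af pattern (n=1): 0.2408 : 0.7592
Convolve the two distributions (both contribute in 2-u steps):
  M: 0.3370×0.2408 = 0.081150
  M+2: 0.3370×0.7592 + 0.6630×0.2408 = 0.415501
  M+4: 0.6630×0.7592 = 0.503350
Scale to base peak (0.503350) = 100: 16.1 : 82.5 : 100.0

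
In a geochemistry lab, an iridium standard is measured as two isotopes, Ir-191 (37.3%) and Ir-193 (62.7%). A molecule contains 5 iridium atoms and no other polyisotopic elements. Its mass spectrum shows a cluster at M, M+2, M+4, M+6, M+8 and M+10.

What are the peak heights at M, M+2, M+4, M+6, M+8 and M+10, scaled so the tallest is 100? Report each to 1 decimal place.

2.1 : 17.7 : 59.5 : 100.0 : 84.0 : 28.3

The 5 Ir atoms are independent, so intensities follow the terms of (0.373 + 0.627)^5.
P(M) = 0.373^5 = 0.007220
P(M+2) = 5 × 0.373^4 × 0.627^1 = 0.060684
P(M+4) = 10 × 0.373^3 × 0.627^2 = 0.204015
P(M+6) = 10 × 0.373^2 × 0.627^3 = 0.342942
P(M+8) = 5 × 0.373^1 × 0.627^4 = 0.288237
P(M+10) = 0.627^5 = 0.096903
The M+6 peak is largest (0.342942); scaling to 100 gives 2.1 : 17.7 : 59.5 : 100.0 : 84.0 : 28.3.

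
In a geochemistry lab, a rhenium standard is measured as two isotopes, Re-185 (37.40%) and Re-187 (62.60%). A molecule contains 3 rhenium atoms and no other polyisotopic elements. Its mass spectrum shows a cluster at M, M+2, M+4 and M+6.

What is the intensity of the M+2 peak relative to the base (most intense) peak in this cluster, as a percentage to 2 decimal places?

59.74%

Binomial terms of (0.3740 + 0.6260)^3: M 0.0523, M+2 0.2627, M+4 0.4397, M+6 0.2453 → M+4 is the base peak.
P(M+4) = C(3,2) × 0.3740^1 × 0.6260^2 = 3 × 0.3740 × 0.391876 = 0.439685 (base)
P(M+2) = C(3,1) × 0.3740^2 × 0.6260^1 = 3 × 0.139876 × 0.6260 = 0.262687
Relative intensity = 0.262687 / 0.439685 × 100 = 59.74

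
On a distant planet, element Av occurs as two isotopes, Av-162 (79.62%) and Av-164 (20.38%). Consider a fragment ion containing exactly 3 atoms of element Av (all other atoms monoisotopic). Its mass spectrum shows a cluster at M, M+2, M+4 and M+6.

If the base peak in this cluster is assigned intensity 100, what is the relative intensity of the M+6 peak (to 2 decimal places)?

(0.7962 + 0.2038)^3 gives M 0.5047, M+2 0.3876, M+4 0.0992, M+6 0.0085; the largest is M.
P(M) = C(3,0) × 0.7962^3 × 0.2038^0 = 1 × 0.5047386 × 1.0000 = 0.504739 (base)
P(M+6) = C(3,3) × 0.7962^0 × 0.2038^3 = 1 × 1.0000 × 0.00846472 = 0.008465
Relative intensity = 0.008465 / 0.504739 × 100 = 1.68

1.68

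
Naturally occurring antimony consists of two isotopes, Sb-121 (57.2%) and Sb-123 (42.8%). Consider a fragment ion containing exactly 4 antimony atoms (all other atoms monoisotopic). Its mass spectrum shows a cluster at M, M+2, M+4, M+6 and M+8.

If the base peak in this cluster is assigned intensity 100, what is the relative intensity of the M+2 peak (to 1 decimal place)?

89.1

Term probabilities: M 0.1070, M+2 0.3204, M+4 0.3596, M+6 0.1794, M+8 0.0336. Base peak = M+4.
P(M+4) = C(4,2) × 0.572^2 × 0.428^2 = 6 × 0.327184 × 0.183184 = 0.359609 (base)
P(M+2) = C(4,1) × 0.572^3 × 0.428^1 = 4 × 0.18714925 × 0.4280 = 0.320400
Relative intensity = 0.320400 / 0.359609 × 100 = 89.1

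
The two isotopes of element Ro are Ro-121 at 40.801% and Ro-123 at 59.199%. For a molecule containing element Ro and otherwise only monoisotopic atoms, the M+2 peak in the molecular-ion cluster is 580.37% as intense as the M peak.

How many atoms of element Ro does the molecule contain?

4

The M+2/M ratio from n Ro atoms is n · q/p = n · 0.59199/0.40801.
n = 5.8037 × 0.40801/0.59199 = 4.00 ≈ 4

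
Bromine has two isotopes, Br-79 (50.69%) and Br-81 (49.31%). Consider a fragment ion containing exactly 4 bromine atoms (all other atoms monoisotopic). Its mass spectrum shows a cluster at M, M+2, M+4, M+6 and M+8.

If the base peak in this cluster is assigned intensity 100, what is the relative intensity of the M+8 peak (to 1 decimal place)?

15.8

Term probabilities: M 0.0660, M+2 0.2569, M+4 0.3749, M+6 0.2431, M+8 0.0591. Base peak = M+4.
P(M+4) = C(4,2) × 0.5069^2 × 0.4931^2 = 6 × 0.25694761 × 0.24314761 = 0.374857 (base)
P(M+8) = C(4,4) × 0.5069^0 × 0.4931^4 = 1 × 1.0000 × 0.05912076 = 0.059121
Relative intensity = 0.059121 / 0.374857 × 100 = 15.8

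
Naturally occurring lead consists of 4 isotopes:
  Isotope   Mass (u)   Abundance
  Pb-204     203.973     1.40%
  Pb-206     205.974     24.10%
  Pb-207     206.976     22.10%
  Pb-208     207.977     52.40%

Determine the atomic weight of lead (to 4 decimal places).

207.2170 u

Weight each isotope mass by its fractional abundance: 0.0140 × 203.973 + 0.2410 × 205.974 + 0.2210 × 206.976 + 0.5240 × 207.977
= 2.85562 + 49.63973 + 45.74170 + 108.97995 = 207.21700 u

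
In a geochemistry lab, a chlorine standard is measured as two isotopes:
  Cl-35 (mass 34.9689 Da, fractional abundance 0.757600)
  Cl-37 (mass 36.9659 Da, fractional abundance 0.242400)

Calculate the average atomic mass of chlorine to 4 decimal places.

Ar = Σ fᵢ·mᵢ = 0.757600 × 34.9689 + 0.242400 × 36.9659
= 26.49244 + 8.96053 = 35.45297 Da

35.4530 Da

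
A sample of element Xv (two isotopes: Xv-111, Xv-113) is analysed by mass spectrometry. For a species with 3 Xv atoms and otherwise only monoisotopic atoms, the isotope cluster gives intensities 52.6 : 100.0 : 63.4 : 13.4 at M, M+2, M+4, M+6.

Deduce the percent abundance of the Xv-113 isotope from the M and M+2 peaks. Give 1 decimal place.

38.8%

Let p = fractional abundance of Xv-111. I(M+2)/I(M) = [C(3,1)·p^2·(1−p)] / p^3 = 3·(1−p)/p = 100.0/52.6 = 1.9011
(1−p)/p = 1.9011/3 = 0.6337  ⇒  p = 1/(1 + 0.6337) = 0.6121
Xv-111: 61.2%, Xv-113: 38.8%.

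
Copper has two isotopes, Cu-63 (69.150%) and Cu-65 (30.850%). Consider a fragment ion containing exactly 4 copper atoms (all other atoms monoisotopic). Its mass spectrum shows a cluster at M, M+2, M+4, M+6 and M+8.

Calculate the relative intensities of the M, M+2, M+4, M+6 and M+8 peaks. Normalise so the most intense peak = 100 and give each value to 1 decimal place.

Each Cu atom is independently Cu-63 (p = 0.69150) or Cu-65 (q = 0.30850); the cluster is the binomial expansion (p + q)^4.
P(M) = 0.69150^4 = 0.228649
P(M+2) = 4 × 0.69150^3 × 0.30850^1 = 0.408030
P(M+4) = 6 × 0.69150^2 × 0.30850^2 = 0.273052
P(M+6) = 4 × 0.69150^1 × 0.30850^3 = 0.081212
P(M+8) = 0.30850^4 = 0.009058
The M+2 peak is largest (0.408030); scaling to 100 gives 56.0 : 100.0 : 66.9 : 19.9 : 2.2.

56.0 : 100.0 : 66.9 : 19.9 : 2.2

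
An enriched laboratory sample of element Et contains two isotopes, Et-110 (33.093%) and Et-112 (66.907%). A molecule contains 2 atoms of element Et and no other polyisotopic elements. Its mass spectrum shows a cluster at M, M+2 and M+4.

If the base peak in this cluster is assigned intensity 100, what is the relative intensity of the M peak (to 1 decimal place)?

24.5

Term probabilities: M 0.1095, M+2 0.4428, M+4 0.4477. Base peak = M+4.
P(M+4) = C(2,2) × 0.33093^0 × 0.66907^2 = 1 × 1.0000 × 0.44765466 = 0.447655 (base)
P(M) = C(2,0) × 0.33093^2 × 0.66907^0 = 1 × 0.10951466 × 1.0000 = 0.109515
Relative intensity = 0.109515 / 0.447655 × 100 = 24.5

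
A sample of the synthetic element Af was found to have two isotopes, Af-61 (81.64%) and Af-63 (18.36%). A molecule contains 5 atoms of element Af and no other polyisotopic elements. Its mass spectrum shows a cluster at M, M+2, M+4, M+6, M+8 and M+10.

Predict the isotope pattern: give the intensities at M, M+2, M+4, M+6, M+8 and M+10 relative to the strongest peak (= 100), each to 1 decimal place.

88.9 : 100.0 : 45.0 : 10.1 : 1.1 : 0.1

The 5 Af atoms are independent, so intensities follow the terms of (0.8164 + 0.1836)^5.
P(M) = 0.8164^5 = 0.362673
P(M+2) = 5 × 0.8164^4 × 0.1836^1 = 0.407807
P(M+4) = 10 × 0.8164^3 × 0.1836^2 = 0.183423
P(M+6) = 10 × 0.8164^2 × 0.1836^3 = 0.041250
P(M+8) = 5 × 0.8164^1 × 0.1836^4 = 0.004638
P(M+10) = 0.1836^5 = 0.000209
The M+2 peak is largest (0.407807); scaling to 100 gives 88.9 : 100.0 : 45.0 : 10.1 : 1.1 : 0.1.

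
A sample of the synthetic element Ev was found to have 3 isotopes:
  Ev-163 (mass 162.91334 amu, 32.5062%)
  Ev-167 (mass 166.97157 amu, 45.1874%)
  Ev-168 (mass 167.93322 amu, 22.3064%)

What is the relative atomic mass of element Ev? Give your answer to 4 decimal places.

The abundance-weighted mean is 0.325062 × 162.91334 + 0.451874 × 166.97157 + 0.223064 × 167.93322
= 52.956936 + 75.450111 + 37.459856 = 165.866903 amu

165.8669 amu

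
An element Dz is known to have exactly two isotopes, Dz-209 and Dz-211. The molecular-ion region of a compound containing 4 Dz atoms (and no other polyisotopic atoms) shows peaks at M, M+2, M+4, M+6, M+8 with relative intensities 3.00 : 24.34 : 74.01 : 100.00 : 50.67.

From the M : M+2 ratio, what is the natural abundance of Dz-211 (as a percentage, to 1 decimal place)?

67.0%

If p is the fraction of Dz that is Dz-209, then I(M+2)/I(M) = [C(4,1)·p^3·(1−p)] / p^4 = 4·(1−p)/p = 24.34/3.00 = 8.1133
(1−p)/p = 8.1133/4 = 2.0283  ⇒  p = 1/(1 + 2.0283) = 0.3302
Dz-209: 33.0%, Dz-211: 67.0%.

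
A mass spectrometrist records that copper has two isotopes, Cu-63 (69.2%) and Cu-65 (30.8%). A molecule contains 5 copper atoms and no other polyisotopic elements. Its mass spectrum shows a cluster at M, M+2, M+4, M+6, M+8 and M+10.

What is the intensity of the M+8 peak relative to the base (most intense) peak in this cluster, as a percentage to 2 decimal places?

(0.692 + 0.308)^5 gives M 0.1587, M+2 0.3531, M+4 0.3144, M+6 0.1399, M+8 0.0311, M+10 0.0028; the largest is M+2.
P(M+2) = C(5,1) × 0.692^4 × 0.308^1 = 5 × 0.22931073 × 0.3080 = 0.353139 (base)
P(M+8) = C(5,4) × 0.692^1 × 0.308^4 = 5 × 0.6920 × 0.00899918 = 0.031137
Relative intensity = 0.031137 / 0.353139 × 100 = 8.82

8.82%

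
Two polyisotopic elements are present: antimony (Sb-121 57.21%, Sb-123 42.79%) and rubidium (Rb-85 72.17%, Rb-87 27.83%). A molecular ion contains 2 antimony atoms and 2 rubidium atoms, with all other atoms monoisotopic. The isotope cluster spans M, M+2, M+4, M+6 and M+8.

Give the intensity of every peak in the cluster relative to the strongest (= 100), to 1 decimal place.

44.1 : 100.0 : 82.1 : 28.8 : 3.7

Antimony pattern (n=2): 0.32729841 : 0.48960318 : 0.18309841
Rubidium pattern (n=2): 0.52085089 : 0.40169822 : 0.07745089
Convolve the two distributions (both contribute in 2-u steps):
  M: 0.32729841×0.52085089 = 0.170474
  M+2: 0.32729841×0.40169822 + 0.48960318×0.52085089 = 0.386485
  M+4: 0.32729841×0.07745089 + 0.48960318×0.40169822 + 0.18309841×0.52085089 = 0.317389
  M+6: 0.48960318×0.07745089 + 0.18309841×0.40169822 = 0.111471
  M+8: 0.18309841×0.07745089 = 0.014181
Scale to base peak (0.386485) = 100: 44.1 : 100.0 : 82.1 : 28.8 : 3.7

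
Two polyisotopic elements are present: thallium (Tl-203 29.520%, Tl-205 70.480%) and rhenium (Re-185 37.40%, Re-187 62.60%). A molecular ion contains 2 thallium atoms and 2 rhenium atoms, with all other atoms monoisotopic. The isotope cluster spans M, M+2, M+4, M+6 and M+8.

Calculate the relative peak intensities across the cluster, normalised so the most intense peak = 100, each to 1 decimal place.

3.1 : 25.0 : 75.4 : 100.0 : 49.2

Thallium pattern (n=2): 0.08714304 : 0.41611392 : 0.49674304
Rhenium pattern (n=2): 0.139876 : 0.468248 : 0.391876
Convolve the two distributions (both contribute in 2-u steps):
  M: 0.08714304×0.139876 = 0.012189
  M+2: 0.08714304×0.468248 + 0.41611392×0.139876 = 0.099009
  M+4: 0.08714304×0.391876 + 0.41611392×0.468248 + 0.49674304×0.139876 = 0.298476
  M+6: 0.41611392×0.391876 + 0.49674304×0.468248 = 0.395664
  M+8: 0.49674304×0.391876 = 0.194662
Scale to base peak (0.395664) = 100: 3.1 : 25.0 : 75.4 : 100.0 : 49.2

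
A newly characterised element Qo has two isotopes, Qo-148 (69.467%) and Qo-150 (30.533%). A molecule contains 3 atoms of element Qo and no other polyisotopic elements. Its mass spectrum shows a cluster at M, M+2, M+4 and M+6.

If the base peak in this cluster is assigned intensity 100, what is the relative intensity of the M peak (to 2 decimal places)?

Term probabilities: M 0.3352, M+2 0.4420, M+4 0.1943, M+6 0.0285. Base peak = M+2.
P(M+2) = C(3,1) × 0.69467^2 × 0.30533^1 = 3 × 0.48256641 × 0.30533 = 0.442026 (base)
P(M) = C(3,0) × 0.69467^3 × 0.30533^0 = 1 × 0.33522441 × 1.0000 = 0.335224
Relative intensity = 0.335224 / 0.442026 × 100 = 75.84

75.84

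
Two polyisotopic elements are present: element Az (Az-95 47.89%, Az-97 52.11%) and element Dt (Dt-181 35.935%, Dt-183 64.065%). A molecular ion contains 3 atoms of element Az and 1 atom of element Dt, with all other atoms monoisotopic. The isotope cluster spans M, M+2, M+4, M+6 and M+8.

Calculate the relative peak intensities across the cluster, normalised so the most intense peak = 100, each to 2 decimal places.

10.67 : 53.86 : 100.00 : 81.32 : 24.51

Element Az pattern (n=3): 0.10983342 : 0.35853537 : 0.390129 : 0.14150221
Element Dt pattern (n=1): 0.35935 : 0.64065
Convolve the two distributions (both contribute in 2-u steps):
  M: 0.10983342×0.35935 = 0.039469
  M+2: 0.10983342×0.64065 + 0.35853537×0.35935 = 0.199204
  M+4: 0.35853537×0.64065 + 0.390129×0.35935 = 0.369889
  M+6: 0.390129×0.64065 + 0.14150221×0.35935 = 0.300785
  M+8: 0.14150221×0.64065 = 0.090653
Scale to base peak (0.369889) = 100: 10.67 : 53.86 : 100.00 : 81.32 : 24.51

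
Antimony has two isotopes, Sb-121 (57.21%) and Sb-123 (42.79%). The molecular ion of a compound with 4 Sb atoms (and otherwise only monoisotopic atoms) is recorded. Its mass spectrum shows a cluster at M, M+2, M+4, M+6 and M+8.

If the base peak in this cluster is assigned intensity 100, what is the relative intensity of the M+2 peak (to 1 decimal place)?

89.1

Term probabilities: M 0.1071, M+2 0.3205, M+4 0.3596, M+6 0.1793, M+8 0.0335. Base peak = M+4.
P(M+4) = C(4,2) × 0.5721^2 × 0.4279^2 = 6 × 0.32729841 × 0.18309841 = 0.359567 (base)
P(M+2) = C(4,1) × 0.5721^3 × 0.4279^1 = 4 × 0.18724742 × 0.4279 = 0.320493
Relative intensity = 0.320493 / 0.359567 × 100 = 89.1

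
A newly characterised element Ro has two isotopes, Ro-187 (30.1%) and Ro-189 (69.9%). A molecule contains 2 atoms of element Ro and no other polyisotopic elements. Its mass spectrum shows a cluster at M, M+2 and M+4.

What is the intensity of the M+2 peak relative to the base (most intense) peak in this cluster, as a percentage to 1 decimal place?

(0.301 + 0.699)^2 gives M 0.0906, M+2 0.4208, M+4 0.4886; the largest is M+4.
P(M+4) = C(2,2) × 0.301^0 × 0.699^2 = 1 × 1.0000 × 0.488601 = 0.488601 (base)
P(M+2) = C(2,1) × 0.301^1 × 0.699^1 = 2 × 0.3010 × 0.6990 = 0.420798
Relative intensity = 0.420798 / 0.488601 × 100 = 86.1

86.1%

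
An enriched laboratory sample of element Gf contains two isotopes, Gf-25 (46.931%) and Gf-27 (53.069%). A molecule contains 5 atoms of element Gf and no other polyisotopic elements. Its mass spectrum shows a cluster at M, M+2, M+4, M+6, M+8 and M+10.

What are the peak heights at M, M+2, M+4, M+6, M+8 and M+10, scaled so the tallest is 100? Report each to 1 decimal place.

6.9 : 39.1 : 88.4 : 100.0 : 56.5 : 12.8

The 5 Gf atoms are independent, so intensities follow the terms of (0.46931 + 0.53069)^5.
P(M) = 0.46931^5 = 0.022767
P(M+2) = 5 × 0.46931^4 × 0.53069^1 = 0.128721
P(M+4) = 10 × 0.46931^3 × 0.53069^2 = 0.291113
P(M+6) = 10 × 0.46931^2 × 0.53069^3 = 0.329187
P(M+8) = 5 × 0.46931^1 × 0.53069^4 = 0.186120
P(M+10) = 0.53069^5 = 0.042092
The M+6 peak is largest (0.329187); scaling to 100 gives 6.9 : 39.1 : 88.4 : 100.0 : 56.5 : 12.8.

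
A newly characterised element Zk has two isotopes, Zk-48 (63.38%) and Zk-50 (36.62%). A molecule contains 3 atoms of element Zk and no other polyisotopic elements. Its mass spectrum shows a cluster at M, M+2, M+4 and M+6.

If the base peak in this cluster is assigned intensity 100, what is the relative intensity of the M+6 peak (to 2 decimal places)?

Term probabilities: M 0.2546, M+2 0.4413, M+4 0.2550, M+6 0.0491. Base peak = M+2.
P(M+2) = C(3,1) × 0.6338^2 × 0.3662^1 = 3 × 0.40170244 × 0.3662 = 0.441310 (base)
P(M+6) = C(3,3) × 0.6338^0 × 0.3662^3 = 1 × 1.0000 × 0.04910831 = 0.049108
Relative intensity = 0.049108 / 0.441310 × 100 = 11.13

11.13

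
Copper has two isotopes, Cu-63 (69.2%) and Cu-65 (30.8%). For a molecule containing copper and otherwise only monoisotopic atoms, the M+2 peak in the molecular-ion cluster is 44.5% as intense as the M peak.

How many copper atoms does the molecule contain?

1

With n Cu atoms, P(M+2)/P(M) = C(n,1)·p^(n−1)q / p^n = n·q/p = n · 0.308/0.692.
n = 0.445 × 0.692/0.308 = 1.00 ≈ 1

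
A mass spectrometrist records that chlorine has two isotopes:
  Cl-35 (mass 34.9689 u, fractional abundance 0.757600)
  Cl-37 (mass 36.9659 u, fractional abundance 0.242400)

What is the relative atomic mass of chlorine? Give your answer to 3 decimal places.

Average mass = Σ (abundance × isotope mass) = 0.757600 × 34.9689 + 0.242400 × 36.9659
= 26.49244 + 8.96053 = 35.45297 u

35.453 u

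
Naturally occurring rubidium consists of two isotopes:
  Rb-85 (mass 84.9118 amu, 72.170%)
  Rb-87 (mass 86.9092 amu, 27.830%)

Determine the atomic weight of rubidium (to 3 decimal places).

The abundance-weighted mean is 0.72170 × 84.9118 + 0.27830 × 86.9092
= 61.28085 + 24.18683 = 85.46768 amu

85.468 amu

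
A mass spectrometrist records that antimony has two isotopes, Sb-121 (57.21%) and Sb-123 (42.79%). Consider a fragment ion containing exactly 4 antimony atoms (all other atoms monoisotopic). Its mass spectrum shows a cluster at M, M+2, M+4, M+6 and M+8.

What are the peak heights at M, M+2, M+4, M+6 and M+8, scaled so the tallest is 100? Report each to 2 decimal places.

29.79 : 89.13 : 100.00 : 49.86 : 9.32

The 4 Sb atoms are independent, so intensities follow the terms of (0.5721 + 0.4279)^4.
P(M) = 0.5721^4 = 0.107124
P(M+2) = 4 × 0.5721^3 × 0.4279^1 = 0.320493
P(M+4) = 6 × 0.5721^2 × 0.4279^2 = 0.359567
P(M+6) = 4 × 0.5721^1 × 0.4279^3 = 0.179291
P(M+8) = 0.4279^4 = 0.033525
The M+4 peak is largest (0.359567); scaling to 100 gives 29.79 : 89.13 : 100.00 : 49.86 : 9.32.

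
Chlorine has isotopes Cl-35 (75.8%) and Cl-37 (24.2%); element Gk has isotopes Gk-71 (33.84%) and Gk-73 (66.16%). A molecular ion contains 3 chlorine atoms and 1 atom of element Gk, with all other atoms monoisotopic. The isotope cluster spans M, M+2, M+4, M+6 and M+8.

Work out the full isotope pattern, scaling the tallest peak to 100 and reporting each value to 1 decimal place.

34.3 : 100.0 : 74.8 : 21.6 : 2.2

Chlorine pattern (n=3): 0.43551951 : 0.41713346 : 0.13317454 : 0.01417249
Element Gk pattern (n=1): 0.3384 : 0.6616
Convolve the two distributions (both contribute in 2-u steps):
  M: 0.43551951×0.3384 = 0.147380
  M+2: 0.43551951×0.6616 + 0.41713346×0.3384 = 0.429298
  M+4: 0.41713346×0.6616 + 0.13317454×0.3384 = 0.321042
  M+6: 0.13317454×0.6616 + 0.01417249×0.3384 = 0.092904
  M+8: 0.01417249×0.6616 = 0.009377
Scale to base peak (0.429298) = 100: 34.3 : 100.0 : 74.8 : 21.6 : 2.2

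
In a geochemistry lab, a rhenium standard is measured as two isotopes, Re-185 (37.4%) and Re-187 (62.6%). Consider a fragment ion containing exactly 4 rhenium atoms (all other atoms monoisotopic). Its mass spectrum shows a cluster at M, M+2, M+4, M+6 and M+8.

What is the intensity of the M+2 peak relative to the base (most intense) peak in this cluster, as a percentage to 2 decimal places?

Term probabilities: M 0.0196, M+2 0.1310, M+4 0.3289, M+6 0.3670, M+8 0.1536. Base peak = M+6.
P(M+6) = C(4,3) × 0.374^1 × 0.626^3 = 4 × 0.3740 × 0.24531438 = 0.366990 (base)
P(M+2) = C(4,1) × 0.374^3 × 0.626^1 = 4 × 0.05231362 × 0.6260 = 0.130993
Relative intensity = 0.130993 / 0.366990 × 100 = 35.69

35.69%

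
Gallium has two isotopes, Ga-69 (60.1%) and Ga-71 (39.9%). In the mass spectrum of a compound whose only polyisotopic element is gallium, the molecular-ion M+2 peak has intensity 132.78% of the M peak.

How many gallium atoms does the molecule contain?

The M+2/M ratio from n Ga atoms is n · q/p = n · 0.399/0.601.
n = 1.3278 × 0.601/0.399 = 2.00 ≈ 2

2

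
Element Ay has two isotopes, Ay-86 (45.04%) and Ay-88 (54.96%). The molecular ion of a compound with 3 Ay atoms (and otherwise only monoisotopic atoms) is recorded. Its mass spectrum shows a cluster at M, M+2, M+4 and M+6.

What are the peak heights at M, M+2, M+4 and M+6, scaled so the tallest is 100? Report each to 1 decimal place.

22.4 : 82.0 : 100.0 : 40.7

Expanding (0.4504 + 0.5496)^3:
P(M) = 0.4504^3 = 0.091368
P(M+2) = 3 × 0.4504^2 × 0.5496^1 = 0.334476
P(M+4) = 3 × 0.4504^1 × 0.5496^2 = 0.408144
P(M+6) = 0.5496^3 = 0.166012
The M+4 peak is largest (0.408144); scaling to 100 gives 22.4 : 82.0 : 100.0 : 40.7.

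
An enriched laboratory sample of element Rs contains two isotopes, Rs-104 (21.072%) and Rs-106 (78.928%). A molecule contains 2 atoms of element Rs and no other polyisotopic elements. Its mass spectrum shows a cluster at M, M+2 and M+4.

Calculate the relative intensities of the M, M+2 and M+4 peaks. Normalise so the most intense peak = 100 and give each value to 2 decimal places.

Expanding (0.21072 + 0.78928)^2:
P(M) = 0.21072^2 = 0.044403
P(M+2) = 2 × 0.21072^1 × 0.78928^1 = 0.332634
P(M+4) = 0.78928^2 = 0.622963
The M+4 peak is largest (0.622963); scaling to 100 gives 7.13 : 53.40 : 100.00.

7.13 : 53.40 : 100.00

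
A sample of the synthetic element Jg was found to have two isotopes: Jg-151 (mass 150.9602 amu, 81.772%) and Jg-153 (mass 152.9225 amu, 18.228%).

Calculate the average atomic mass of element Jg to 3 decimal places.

151.318 amu

Weight each isotope mass by its fractional abundance: 0.81772 × 150.9602 + 0.18228 × 152.9225
= 123.44317 + 27.87471 = 151.31788 amu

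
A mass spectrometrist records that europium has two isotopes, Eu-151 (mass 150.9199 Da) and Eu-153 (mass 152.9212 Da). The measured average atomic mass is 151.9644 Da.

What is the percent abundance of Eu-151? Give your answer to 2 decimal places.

47.81%

Writing the weighted mean with unknown fraction x of Eu-151:
150.9199·x + 152.9212·(1 − x) = 151.9644
(150.9199 − 152.9212)·x = 151.9644 − 152.9212
x = -0.9568 / -2.0013 = 0.47809 → 47.81% Eu-151, 52.19% Eu-153.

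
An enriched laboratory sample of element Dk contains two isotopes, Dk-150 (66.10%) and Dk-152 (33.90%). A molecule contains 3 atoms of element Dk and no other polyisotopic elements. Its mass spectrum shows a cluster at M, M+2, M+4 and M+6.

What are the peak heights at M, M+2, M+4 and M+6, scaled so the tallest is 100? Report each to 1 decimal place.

Each Dk atom is independently Dk-150 (p = 0.6610) or Dk-152 (q = 0.3390); the cluster is the binomial expansion (p + q)^3.
P(M) = 0.6610^3 = 0.288805
P(M+2) = 3 × 0.6610^2 × 0.3390^1 = 0.444349
P(M+4) = 3 × 0.6610^1 × 0.3390^2 = 0.227888
P(M+6) = 0.3390^3 = 0.038958
The M+2 peak is largest (0.444349); scaling to 100 gives 65.0 : 100.0 : 51.3 : 8.8.

65.0 : 100.0 : 51.3 : 8.8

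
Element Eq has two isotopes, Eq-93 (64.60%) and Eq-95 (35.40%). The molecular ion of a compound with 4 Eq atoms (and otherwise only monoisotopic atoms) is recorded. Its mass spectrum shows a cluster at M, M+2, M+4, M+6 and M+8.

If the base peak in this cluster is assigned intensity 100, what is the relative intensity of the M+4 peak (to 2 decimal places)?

82.20

Binomial terms of (0.6460 + 0.3540)^4: M 0.1742, M+2 0.3817, M+4 0.3138, M+6 0.1146, M+8 0.0157 → M+2 is the base peak.
P(M+2) = C(4,1) × 0.6460^3 × 0.3540^1 = 4 × 0.26958614 × 0.3540 = 0.381734 (base)
P(M+4) = C(4,2) × 0.6460^2 × 0.3540^2 = 6 × 0.417316 × 0.125316 = 0.313778
Relative intensity = 0.313778 / 0.381734 × 100 = 82.20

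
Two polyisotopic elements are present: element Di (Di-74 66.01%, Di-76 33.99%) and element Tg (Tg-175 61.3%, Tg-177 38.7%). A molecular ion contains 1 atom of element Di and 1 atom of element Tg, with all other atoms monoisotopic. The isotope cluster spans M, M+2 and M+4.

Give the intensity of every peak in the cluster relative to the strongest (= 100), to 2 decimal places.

Element Di pattern (n=1): 0.6601 : 0.3399
Element Tg pattern (n=1): 0.6130 : 0.3870
Convolve the two distributions (both contribute in 2-u steps):
  M: 0.6601×0.6130 = 0.404641
  M+2: 0.6601×0.3870 + 0.3399×0.6130 = 0.463817
  M+4: 0.3399×0.3870 = 0.131541
Scale to base peak (0.463817) = 100: 87.24 : 100.00 : 28.36

87.24 : 100.00 : 28.36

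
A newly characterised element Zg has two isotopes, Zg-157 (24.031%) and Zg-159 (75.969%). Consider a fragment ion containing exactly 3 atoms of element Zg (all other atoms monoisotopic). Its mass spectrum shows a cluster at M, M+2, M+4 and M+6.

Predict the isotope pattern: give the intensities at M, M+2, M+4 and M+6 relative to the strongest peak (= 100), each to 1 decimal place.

3.2 : 30.0 : 94.9 : 100.0

Each Zg atom is independently Zg-157 (p = 0.24031) or Zg-159 (q = 0.75969); the cluster is the binomial expansion (p + q)^3.
P(M) = 0.24031^3 = 0.013878
P(M+2) = 3 × 0.24031^2 × 0.75969^1 = 0.131614
P(M+4) = 3 × 0.24031^1 × 0.75969^2 = 0.416070
P(M+6) = 0.75969^3 = 0.438439
The M+6 peak is largest (0.438439); scaling to 100 gives 3.2 : 30.0 : 94.9 : 100.0.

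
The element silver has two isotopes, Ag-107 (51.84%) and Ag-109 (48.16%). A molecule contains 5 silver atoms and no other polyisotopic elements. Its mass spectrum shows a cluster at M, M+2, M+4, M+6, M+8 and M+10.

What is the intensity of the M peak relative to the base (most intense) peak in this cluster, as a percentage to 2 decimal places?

Binomial terms of (0.5184 + 0.4816)^5: M 0.0374, M+2 0.1739, M+4 0.3231, M+6 0.3002, M+8 0.1394, M+10 0.0259 → M+4 is the base peak.
P(M+4) = C(5,2) × 0.5184^3 × 0.4816^2 = 10 × 0.13931407 × 0.23193856 = 0.323123 (base)
P(M) = C(5,0) × 0.5184^5 × 0.4816^0 = 1 × 0.03743906 × 1.0000 = 0.037439
Relative intensity = 0.037439 / 0.323123 × 100 = 11.59

11.59%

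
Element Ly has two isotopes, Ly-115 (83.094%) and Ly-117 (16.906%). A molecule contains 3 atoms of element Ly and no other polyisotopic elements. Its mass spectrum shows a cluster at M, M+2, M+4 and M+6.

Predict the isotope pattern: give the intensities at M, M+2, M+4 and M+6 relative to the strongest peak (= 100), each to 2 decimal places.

Expanding (0.83094 + 0.16906)^3:
P(M) = 0.83094^3 = 0.573732
P(M+2) = 3 × 0.83094^2 × 0.16906^1 = 0.350188
P(M+4) = 3 × 0.83094^1 × 0.16906^2 = 0.071248
P(M+6) = 0.16906^3 = 0.004832
The M peak is largest (0.573732); scaling to 100 gives 100.00 : 61.04 : 12.42 : 0.84.

100.00 : 61.04 : 12.42 : 0.84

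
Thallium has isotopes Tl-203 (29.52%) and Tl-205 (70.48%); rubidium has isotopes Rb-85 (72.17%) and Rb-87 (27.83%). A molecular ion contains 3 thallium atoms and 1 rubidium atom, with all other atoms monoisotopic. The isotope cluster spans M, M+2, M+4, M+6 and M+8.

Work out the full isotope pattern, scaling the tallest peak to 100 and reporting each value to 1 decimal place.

Thallium pattern (n=3): 0.02572463 : 0.18425524 : 0.43991564 : 0.35010449
Rubidium pattern (n=1): 0.7217 : 0.2783
Convolve the two distributions (both contribute in 2-u steps):
  M: 0.02572463×0.7217 = 0.018565
  M+2: 0.02572463×0.2783 + 0.18425524×0.7217 = 0.140136
  M+4: 0.18425524×0.2783 + 0.43991564×0.7217 = 0.368765
  M+6: 0.43991564×0.2783 + 0.35010449×0.7217 = 0.375099
  M+8: 0.35010449×0.2783 = 0.097434
Scale to base peak (0.375099) = 100: 4.9 : 37.4 : 98.3 : 100.0 : 26.0

4.9 : 37.4 : 98.3 : 100.0 : 26.0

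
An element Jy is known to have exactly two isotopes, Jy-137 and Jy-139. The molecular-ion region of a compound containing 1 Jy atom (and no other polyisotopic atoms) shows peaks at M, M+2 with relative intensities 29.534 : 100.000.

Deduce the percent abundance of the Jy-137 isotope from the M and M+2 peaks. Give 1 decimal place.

If p is the fraction of Jy that is Jy-137, then I(M+2)/I(M) = [C(1,1)·p^0·(1−p)] / p^1 = 1·(1−p)/p = 100.000/29.534 = 3.3859
(1−p)/p = 3.3859/1 = 3.3859  ⇒  p = 1/(1 + 3.3859) = 0.2280
Jy-137: 22.8%, Jy-139: 77.2%.

22.8%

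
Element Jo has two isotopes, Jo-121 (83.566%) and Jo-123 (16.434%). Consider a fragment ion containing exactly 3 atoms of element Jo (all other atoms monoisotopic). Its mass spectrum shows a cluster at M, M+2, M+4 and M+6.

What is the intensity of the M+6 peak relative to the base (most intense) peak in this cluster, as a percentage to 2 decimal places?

Binomial terms of (0.83566 + 0.16434)^3: M 0.5836, M+2 0.3443, M+4 0.0677, M+6 0.0044 → M is the base peak.
P(M) = C(3,0) × 0.83566^3 × 0.16434^0 = 1 × 0.58356447 × 1.0000 = 0.583564 (base)
P(M+6) = C(3,3) × 0.83566^0 × 0.16434^3 = 1 × 1.0000 × 0.00443843 = 0.004438
Relative intensity = 0.004438 / 0.583564 × 100 = 0.76

0.76%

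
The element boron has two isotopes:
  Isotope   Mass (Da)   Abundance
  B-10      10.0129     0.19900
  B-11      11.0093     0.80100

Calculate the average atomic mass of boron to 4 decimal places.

10.8110 Da

Average mass = Σ (abundance × isotope mass) = 0.19900 × 10.0129 + 0.80100 × 11.0093
= 1.99257 + 8.81845 = 10.81102 Da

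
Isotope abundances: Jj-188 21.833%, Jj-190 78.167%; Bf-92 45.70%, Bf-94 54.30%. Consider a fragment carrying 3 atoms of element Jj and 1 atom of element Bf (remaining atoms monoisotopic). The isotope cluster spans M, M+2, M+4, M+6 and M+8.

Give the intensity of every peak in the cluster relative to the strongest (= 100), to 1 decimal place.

1.1 : 13.0 : 55.9 : 100.0 : 59.5

Element Jj pattern (n=3): 0.01040735 : 0.11178191 : 0.40020412 : 0.47760661
Element Bf pattern (n=1): 0.4570 : 0.5430
Convolve the two distributions (both contribute in 2-u steps):
  M: 0.01040735×0.4570 = 0.004756
  M+2: 0.01040735×0.5430 + 0.11178191×0.4570 = 0.056736
  M+4: 0.11178191×0.5430 + 0.40020412×0.4570 = 0.243591
  M+6: 0.40020412×0.5430 + 0.47760661×0.4570 = 0.435577
  M+8: 0.47760661×0.5430 = 0.259340
Scale to base peak (0.435577) = 100: 1.1 : 13.0 : 55.9 : 100.0 : 59.5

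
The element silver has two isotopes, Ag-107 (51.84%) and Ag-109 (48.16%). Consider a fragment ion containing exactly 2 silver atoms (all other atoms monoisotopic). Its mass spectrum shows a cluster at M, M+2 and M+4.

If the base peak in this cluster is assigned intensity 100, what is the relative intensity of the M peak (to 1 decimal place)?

Term probabilities: M 0.2687, M+2 0.4993, M+4 0.2319. Base peak = M+2.
P(M+2) = C(2,1) × 0.5184^1 × 0.4816^1 = 2 × 0.5184 × 0.4816 = 0.499323 (base)
P(M) = C(2,0) × 0.5184^2 × 0.4816^0 = 1 × 0.26873856 × 1.0000 = 0.268739
Relative intensity = 0.268739 / 0.499323 × 100 = 53.8

53.8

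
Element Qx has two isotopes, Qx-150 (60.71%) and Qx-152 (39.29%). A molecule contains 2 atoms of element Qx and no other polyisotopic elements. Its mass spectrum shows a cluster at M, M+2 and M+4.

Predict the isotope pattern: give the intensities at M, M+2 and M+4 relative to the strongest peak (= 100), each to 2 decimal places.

Each Qx atom is independently Qx-150 (p = 0.6071) or Qx-152 (q = 0.3929); the cluster is the binomial expansion (p + q)^2.
P(M) = 0.6071^2 = 0.368570
P(M+2) = 2 × 0.6071^1 × 0.3929^1 = 0.477059
P(M+4) = 0.3929^2 = 0.154370
The M+2 peak is largest (0.477059); scaling to 100 gives 77.26 : 100.00 : 32.36.

77.26 : 100.00 : 32.36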